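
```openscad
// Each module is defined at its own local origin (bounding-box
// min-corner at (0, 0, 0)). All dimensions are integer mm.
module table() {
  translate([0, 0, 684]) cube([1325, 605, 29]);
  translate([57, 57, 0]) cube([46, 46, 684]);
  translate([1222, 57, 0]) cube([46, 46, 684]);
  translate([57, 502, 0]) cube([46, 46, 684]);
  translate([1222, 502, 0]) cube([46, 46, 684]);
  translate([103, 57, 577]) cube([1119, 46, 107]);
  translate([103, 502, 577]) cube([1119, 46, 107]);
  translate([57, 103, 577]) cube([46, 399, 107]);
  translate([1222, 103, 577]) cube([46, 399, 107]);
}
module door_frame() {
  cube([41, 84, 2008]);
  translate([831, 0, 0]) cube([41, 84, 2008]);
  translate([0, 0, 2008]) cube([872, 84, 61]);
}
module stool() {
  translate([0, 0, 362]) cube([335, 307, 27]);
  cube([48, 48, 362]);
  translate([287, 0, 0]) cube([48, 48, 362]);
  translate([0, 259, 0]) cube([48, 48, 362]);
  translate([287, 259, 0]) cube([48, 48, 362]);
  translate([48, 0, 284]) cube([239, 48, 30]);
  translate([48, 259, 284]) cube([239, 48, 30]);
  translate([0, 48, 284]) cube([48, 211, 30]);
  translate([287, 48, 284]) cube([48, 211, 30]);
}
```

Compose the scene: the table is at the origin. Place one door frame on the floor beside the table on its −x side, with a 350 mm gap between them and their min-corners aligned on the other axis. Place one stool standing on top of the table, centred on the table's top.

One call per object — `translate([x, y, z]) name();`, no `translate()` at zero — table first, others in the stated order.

table();
translate([-1222, 0, 0]) door_frame();
translate([495, 149, 713]) stool();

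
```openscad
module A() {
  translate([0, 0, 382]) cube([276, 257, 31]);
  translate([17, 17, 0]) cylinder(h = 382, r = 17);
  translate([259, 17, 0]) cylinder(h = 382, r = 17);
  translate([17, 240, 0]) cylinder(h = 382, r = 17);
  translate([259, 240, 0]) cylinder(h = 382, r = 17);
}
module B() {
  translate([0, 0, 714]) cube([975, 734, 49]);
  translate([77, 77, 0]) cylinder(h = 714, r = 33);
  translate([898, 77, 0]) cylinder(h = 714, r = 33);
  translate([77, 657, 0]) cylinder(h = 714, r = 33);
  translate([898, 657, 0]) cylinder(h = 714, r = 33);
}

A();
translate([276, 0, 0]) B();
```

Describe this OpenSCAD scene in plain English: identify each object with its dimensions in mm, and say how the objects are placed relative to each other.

A is a four-legged stool. The seat is a 276×257×31 mm slab whose top surface is at z = 413 mm; four round legs, each 34 mm in diameter, run from the floor (z = 0) to the underside of the seat, each leg's axis is inset half a diameter from the nearest pair of seat edges (so the leg's bounding box is flush with the corner).

B is a table: top 975 mm (x) × 734 mm (y), 49 mm thick, upper face at z = 763 mm, on four round legs of 66 mm diameter, each leg's bounding box inset 44 mm from the nearest pair of top edges, running from z = 0 to the bottom of the top.

The table is against the stool's +x side, with their −y faces flush.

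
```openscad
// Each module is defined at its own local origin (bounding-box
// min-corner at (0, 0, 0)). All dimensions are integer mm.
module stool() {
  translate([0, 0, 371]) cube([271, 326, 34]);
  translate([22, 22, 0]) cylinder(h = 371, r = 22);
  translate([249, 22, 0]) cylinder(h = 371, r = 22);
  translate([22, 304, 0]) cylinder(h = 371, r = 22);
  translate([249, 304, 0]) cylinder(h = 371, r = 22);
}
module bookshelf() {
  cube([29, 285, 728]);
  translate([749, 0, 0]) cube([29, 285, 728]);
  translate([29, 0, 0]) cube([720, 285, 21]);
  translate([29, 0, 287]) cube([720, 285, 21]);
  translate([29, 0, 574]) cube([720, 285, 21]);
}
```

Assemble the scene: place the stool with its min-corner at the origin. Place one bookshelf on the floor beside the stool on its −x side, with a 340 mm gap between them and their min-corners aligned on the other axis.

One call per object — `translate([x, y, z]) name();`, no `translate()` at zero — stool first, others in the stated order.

stool();
translate([-1118, 0, 0]) bookshelf();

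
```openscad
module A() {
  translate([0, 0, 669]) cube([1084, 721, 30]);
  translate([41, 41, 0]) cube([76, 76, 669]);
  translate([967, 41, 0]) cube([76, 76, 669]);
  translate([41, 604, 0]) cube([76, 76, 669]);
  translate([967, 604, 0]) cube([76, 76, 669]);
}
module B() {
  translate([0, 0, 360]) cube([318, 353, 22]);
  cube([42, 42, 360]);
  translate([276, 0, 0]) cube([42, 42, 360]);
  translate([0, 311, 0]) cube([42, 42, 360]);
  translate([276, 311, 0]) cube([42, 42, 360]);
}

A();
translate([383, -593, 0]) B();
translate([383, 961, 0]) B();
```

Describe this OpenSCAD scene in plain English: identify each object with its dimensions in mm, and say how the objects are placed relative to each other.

A is a table with a 1084×721 mm rectangular top, 30 mm thick, top surface at z = 699 mm, supported by four 76×76 mm square legs, each inset 41 mm from the nearest pair of top edges, running from the floor.

B is a simple wooden stool: a rectangular seat 318 mm (x) by 353 mm (y), 22 mm thick, top face at z = 382 mm, on four square legs, each 42×42 mm in cross-section. The legs rest on z = 0, each flush with a corner of the seat.

Two stools sit around the table at the −y, +y sides.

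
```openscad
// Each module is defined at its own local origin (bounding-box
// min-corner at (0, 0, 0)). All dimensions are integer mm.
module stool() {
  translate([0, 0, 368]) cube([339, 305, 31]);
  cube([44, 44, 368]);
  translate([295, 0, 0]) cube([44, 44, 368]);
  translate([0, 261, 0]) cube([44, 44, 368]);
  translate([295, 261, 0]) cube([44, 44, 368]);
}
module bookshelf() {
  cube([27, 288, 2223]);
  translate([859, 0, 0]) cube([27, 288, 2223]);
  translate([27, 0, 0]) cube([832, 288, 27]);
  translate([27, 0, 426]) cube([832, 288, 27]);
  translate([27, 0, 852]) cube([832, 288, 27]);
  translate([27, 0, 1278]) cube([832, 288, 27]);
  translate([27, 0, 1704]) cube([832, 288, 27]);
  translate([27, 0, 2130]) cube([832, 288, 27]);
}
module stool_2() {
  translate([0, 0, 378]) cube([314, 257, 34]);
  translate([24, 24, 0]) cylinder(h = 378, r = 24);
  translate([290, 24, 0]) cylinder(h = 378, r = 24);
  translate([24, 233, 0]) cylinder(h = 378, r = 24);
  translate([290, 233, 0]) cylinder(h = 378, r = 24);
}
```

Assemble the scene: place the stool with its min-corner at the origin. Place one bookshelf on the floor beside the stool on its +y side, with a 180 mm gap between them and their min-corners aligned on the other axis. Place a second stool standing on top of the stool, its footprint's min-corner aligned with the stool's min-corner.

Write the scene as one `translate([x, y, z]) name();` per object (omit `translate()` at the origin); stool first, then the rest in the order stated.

stool();
translate([0, 485, 0]) bookshelf();
translate([0, 0, 399]) stool_2();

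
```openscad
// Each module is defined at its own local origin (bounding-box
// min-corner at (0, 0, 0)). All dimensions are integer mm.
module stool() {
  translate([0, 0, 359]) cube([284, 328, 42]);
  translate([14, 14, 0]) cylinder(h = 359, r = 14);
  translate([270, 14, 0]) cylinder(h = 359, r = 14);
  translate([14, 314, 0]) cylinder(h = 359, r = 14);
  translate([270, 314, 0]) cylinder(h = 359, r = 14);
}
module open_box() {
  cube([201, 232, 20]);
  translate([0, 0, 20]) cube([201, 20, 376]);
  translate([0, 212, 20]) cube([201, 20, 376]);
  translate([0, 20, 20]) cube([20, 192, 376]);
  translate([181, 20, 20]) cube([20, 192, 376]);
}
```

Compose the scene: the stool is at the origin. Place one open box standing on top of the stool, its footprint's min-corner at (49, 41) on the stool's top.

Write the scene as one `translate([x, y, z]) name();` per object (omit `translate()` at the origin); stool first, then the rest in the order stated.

stool();
translate([49, 41, 401]) open_box();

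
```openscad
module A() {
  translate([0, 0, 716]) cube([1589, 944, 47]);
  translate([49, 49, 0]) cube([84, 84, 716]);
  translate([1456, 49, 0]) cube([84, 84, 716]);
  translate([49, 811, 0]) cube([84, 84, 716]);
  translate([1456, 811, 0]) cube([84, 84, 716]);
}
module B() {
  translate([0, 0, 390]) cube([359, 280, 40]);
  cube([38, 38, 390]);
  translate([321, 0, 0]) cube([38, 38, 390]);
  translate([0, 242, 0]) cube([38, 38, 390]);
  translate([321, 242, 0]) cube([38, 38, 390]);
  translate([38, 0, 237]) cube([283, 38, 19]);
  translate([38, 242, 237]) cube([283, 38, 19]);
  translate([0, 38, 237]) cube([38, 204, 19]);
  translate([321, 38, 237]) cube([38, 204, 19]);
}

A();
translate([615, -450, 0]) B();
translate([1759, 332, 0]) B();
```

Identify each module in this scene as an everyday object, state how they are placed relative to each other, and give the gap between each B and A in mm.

Each stool's nearest face is 170 mm from the table's bounding box.

A is a table. B is a stool. Two stools sit around the table at the −y, +x sides. The gap between each stool and the table is 170 mm.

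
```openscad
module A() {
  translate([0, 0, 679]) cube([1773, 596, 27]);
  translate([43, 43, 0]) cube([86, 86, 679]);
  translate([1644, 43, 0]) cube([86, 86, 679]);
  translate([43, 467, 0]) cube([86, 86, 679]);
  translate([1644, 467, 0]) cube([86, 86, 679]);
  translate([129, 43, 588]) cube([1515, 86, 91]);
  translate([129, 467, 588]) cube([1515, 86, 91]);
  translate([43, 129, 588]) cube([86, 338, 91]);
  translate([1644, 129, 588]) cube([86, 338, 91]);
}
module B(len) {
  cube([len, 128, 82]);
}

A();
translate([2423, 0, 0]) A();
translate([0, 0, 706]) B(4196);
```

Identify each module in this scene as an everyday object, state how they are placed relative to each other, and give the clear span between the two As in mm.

Second table starts at x = 2423; first ends at x = 1773; clear span = 2423 − 1773 = 650 mm.

A is a table. B is a beam. A beam spans the tops of two tables. The clear span between the two tables is 650 mm.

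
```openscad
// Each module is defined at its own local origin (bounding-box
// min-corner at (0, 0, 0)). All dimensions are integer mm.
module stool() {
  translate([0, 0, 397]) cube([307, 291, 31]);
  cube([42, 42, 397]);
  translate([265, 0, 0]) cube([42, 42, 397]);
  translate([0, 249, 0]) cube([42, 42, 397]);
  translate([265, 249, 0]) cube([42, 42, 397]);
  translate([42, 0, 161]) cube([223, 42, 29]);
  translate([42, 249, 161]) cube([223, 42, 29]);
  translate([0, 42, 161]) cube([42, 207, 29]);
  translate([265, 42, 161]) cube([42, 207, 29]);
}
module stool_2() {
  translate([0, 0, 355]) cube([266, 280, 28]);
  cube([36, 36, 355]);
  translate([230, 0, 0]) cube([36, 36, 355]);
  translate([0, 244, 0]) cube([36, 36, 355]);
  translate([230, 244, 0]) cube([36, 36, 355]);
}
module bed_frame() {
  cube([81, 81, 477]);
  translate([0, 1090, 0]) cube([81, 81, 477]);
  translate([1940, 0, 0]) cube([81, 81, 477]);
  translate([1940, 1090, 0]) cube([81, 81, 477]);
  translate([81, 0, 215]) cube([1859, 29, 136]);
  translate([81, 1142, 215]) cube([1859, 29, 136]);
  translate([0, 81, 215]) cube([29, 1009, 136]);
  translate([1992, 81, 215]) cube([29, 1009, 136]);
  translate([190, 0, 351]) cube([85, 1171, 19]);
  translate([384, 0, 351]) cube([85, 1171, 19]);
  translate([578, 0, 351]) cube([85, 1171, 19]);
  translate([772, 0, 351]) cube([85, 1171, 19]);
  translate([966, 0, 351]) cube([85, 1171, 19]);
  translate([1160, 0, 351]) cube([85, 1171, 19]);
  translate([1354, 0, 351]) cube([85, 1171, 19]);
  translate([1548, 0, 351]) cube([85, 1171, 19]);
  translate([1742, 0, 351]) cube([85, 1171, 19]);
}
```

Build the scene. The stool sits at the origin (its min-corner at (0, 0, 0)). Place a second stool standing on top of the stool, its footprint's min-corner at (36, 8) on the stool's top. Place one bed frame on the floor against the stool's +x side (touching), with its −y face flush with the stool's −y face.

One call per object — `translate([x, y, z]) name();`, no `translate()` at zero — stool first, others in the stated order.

stool();
translate([36, 8, 428]) stool_2();
translate([307, 0, 0]) bed_frame();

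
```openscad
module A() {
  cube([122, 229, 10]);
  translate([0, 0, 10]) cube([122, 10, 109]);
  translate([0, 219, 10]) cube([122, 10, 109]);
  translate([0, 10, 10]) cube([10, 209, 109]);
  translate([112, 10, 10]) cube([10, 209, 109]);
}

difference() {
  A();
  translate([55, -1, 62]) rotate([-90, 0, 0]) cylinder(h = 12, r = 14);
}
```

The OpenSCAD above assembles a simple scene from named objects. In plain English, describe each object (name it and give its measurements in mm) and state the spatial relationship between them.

A is an open-topped rectangular box: outside dimensions 122×229×119 mm, with a uniform wall and base thickness of 10 mm. The base is a full 122×229 slab on the floor; four walls sit on top of the base. The front and back walls (the −y and +y sides) span the full width; the two side walls fit between them.

The open box has a circular hole of radius 14 mm through its front wall, centred at (x = 55, z = 62).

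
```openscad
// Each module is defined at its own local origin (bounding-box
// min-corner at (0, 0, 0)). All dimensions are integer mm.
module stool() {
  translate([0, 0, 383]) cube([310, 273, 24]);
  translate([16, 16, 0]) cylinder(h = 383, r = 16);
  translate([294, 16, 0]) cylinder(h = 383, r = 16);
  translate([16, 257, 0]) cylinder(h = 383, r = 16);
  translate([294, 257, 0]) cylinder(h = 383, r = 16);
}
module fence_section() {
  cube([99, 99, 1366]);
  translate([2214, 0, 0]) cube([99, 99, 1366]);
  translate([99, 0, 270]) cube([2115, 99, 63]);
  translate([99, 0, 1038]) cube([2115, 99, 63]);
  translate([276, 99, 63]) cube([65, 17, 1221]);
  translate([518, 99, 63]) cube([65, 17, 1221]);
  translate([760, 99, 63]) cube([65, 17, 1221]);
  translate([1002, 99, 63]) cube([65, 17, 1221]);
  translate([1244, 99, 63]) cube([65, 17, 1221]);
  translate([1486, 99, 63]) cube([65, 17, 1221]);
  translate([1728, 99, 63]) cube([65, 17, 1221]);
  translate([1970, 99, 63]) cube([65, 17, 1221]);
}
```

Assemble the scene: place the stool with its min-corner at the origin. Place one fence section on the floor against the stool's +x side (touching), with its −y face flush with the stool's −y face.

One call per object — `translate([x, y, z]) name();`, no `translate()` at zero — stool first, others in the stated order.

stool();
translate([310, 0, 0]) fence_section();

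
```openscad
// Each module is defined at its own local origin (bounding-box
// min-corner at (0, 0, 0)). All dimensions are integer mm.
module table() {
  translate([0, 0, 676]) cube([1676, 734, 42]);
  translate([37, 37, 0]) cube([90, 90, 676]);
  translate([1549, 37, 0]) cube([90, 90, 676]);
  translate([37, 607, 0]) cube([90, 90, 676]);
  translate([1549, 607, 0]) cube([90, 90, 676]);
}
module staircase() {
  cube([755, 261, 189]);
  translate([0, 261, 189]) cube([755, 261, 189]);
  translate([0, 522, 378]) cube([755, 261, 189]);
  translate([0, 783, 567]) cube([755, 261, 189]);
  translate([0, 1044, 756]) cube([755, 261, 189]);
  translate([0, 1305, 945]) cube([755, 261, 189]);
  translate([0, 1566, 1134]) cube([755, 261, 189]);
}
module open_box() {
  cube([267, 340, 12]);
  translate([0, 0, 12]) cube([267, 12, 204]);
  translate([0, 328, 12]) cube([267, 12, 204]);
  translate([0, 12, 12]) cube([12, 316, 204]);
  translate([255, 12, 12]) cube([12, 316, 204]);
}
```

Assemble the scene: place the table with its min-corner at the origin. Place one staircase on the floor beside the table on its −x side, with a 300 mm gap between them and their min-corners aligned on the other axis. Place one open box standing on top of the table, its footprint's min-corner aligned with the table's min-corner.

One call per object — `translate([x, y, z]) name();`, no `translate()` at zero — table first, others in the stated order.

table();
translate([-1055, 0, 0]) staircase();
translate([0, 0, 718]) open_box();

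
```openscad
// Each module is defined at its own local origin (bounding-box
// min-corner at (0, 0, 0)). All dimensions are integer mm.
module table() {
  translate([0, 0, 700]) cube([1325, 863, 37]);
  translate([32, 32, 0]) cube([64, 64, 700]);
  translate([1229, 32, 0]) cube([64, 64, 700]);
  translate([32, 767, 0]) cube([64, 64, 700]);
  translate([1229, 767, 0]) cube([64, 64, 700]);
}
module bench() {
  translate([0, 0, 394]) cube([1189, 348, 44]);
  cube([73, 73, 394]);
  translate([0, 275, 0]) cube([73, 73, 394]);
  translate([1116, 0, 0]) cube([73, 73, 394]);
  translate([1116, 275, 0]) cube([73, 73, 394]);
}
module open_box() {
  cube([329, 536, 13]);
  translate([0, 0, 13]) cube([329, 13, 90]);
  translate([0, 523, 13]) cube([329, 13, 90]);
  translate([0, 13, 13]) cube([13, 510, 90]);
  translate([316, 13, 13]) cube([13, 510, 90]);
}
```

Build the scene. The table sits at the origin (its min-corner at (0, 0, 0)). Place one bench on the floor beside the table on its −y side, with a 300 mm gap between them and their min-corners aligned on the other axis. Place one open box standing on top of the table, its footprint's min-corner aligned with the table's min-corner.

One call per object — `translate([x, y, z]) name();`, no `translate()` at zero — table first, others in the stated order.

table();
translate([0, -648, 0]) bench();
translate([0, 0, 737]) open_box();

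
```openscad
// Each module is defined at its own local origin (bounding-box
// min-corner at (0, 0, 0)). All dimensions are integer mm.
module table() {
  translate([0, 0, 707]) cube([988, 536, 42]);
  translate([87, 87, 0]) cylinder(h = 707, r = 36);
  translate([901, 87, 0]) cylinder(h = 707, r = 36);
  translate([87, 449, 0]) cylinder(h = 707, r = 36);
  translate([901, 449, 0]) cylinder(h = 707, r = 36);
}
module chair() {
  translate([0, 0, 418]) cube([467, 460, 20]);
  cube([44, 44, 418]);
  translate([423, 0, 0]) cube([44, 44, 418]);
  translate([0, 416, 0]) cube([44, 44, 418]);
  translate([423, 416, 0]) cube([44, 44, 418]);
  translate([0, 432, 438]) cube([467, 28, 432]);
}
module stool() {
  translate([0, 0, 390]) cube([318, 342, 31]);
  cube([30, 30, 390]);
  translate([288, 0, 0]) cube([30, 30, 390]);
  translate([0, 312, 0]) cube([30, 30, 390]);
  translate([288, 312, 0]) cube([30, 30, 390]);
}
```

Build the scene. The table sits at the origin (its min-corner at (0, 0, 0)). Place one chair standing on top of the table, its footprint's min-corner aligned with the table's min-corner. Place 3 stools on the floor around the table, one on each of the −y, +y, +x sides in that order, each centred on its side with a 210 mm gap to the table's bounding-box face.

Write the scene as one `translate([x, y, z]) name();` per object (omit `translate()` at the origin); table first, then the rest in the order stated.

table();
translate([0, 0, 749]) chair();
translate([335, -552, 0]) stool();
translate([335, 746, 0]) stool();
translate([1198, 97, 0]) stool();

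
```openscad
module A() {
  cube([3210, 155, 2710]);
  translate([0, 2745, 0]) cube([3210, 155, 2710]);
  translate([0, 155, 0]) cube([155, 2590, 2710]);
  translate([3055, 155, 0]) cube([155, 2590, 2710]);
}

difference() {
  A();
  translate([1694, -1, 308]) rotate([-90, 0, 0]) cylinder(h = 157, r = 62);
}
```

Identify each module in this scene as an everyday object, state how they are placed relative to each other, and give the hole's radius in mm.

A is a house frame. The house frame has a circular hole through its front wall. The hole's radius is 62 mm.

The subtracted cylinder has r = 62 mm.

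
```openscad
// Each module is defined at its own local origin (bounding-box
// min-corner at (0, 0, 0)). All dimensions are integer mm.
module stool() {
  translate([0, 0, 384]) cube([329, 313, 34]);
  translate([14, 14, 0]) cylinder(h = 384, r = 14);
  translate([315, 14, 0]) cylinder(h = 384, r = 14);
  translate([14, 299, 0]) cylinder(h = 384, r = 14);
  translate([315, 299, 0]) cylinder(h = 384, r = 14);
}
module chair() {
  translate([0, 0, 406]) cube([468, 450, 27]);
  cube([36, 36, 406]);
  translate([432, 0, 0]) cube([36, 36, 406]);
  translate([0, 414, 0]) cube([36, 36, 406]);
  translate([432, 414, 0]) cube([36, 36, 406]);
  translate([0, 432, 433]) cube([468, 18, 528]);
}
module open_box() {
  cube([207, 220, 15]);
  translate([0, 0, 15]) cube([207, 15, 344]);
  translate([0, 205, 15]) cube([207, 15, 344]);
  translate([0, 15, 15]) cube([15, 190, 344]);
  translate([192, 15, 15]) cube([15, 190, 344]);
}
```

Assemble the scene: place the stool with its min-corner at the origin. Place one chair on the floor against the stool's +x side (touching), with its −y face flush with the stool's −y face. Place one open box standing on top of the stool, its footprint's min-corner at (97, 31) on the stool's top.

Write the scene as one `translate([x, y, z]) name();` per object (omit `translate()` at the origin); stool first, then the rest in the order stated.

stool();
translate([329, 0, 0]) chair();
translate([97, 31, 418]) open_box();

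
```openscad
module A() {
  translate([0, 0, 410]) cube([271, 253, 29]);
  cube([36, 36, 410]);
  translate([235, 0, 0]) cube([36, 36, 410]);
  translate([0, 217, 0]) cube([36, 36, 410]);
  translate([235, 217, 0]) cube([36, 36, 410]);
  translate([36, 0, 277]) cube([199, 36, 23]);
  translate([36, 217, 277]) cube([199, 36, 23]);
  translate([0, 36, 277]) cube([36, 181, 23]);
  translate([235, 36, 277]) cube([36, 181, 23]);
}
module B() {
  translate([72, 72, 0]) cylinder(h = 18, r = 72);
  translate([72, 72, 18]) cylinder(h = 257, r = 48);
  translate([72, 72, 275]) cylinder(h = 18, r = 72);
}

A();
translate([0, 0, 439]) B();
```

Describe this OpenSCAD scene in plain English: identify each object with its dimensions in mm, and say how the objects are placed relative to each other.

A is a four-legged stool. The seat is a 271×253×29 mm slab whose top surface is at z = 439 mm; four square legs, each 36×36 mm in cross-section, run from the floor (z = 0) to the underside of the seat, each flush with a corner of the seat. Four stretchers, 36 mm wide and 23 mm tall, connect adjacent legs with their undersides at z = 277 mm, each running between the inner faces of the legs it joins and aligned with the legs' outer faces on the other axis.

B is a spool: two coaxial disc flanges of radius 72 mm and thickness 18 mm, joined by a core cylinder of radius 48 mm and height 257 mm. The lower flange rests on z = 0 and the three cylinders share a vertical axis.

The spool is on top of the stool.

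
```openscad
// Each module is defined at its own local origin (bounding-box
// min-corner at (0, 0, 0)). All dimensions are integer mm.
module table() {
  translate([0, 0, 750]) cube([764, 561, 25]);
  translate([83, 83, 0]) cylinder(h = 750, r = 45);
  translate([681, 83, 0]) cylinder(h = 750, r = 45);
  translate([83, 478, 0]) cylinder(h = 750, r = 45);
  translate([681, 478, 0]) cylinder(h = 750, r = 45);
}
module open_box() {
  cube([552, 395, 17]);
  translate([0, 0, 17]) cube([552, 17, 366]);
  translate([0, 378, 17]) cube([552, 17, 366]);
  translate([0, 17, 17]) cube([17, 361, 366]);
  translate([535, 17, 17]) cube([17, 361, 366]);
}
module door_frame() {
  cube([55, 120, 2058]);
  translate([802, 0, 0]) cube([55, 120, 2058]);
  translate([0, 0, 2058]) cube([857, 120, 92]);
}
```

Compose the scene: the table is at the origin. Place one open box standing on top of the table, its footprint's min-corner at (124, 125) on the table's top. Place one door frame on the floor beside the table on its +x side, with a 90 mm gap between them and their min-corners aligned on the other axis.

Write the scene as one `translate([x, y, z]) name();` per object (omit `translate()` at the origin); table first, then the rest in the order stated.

table();
translate([124, 125, 775]) open_box();
translate([854, 0, 0]) door_frame();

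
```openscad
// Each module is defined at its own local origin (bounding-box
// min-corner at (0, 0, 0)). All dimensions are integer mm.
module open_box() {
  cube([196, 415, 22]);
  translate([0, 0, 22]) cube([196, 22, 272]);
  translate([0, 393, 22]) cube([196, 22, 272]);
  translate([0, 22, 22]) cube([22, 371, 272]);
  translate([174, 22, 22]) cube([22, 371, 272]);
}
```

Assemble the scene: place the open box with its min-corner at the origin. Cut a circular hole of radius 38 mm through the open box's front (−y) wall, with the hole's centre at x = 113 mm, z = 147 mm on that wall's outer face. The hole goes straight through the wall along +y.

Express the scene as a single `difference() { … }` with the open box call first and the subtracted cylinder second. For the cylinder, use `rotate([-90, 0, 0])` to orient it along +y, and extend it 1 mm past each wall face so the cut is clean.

difference() {
  open_box();
  translate([113, -1, 147]) rotate([-90, 0, 0]) cylinder(h = 24, r = 38);
}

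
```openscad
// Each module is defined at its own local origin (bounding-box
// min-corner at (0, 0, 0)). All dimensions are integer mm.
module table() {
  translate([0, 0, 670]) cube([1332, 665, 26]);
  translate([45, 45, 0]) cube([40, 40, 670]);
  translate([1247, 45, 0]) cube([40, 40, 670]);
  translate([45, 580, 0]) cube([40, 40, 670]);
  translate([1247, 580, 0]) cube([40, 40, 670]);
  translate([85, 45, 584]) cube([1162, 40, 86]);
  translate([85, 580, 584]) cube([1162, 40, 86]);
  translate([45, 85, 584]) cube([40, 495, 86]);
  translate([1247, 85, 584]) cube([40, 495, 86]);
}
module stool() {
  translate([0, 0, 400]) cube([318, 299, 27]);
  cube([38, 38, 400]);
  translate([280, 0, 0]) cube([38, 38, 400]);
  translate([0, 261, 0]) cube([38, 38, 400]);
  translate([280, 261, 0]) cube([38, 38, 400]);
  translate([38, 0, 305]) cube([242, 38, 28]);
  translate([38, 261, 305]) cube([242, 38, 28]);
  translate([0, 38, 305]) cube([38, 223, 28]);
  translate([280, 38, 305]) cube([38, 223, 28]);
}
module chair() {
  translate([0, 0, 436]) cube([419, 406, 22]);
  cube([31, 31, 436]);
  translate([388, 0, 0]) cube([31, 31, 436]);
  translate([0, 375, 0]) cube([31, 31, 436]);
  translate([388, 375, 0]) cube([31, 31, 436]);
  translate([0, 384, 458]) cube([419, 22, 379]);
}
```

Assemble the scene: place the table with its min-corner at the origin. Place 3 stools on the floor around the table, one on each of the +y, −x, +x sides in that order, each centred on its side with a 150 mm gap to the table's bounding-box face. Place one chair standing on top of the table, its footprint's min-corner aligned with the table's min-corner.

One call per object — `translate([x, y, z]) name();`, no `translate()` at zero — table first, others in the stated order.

table();
translate([507, 815, 0]) stool();
translate([-468, 183, 0]) stool();
translate([1482, 183, 0]) stool();
translate([0, 0, 696]) chair();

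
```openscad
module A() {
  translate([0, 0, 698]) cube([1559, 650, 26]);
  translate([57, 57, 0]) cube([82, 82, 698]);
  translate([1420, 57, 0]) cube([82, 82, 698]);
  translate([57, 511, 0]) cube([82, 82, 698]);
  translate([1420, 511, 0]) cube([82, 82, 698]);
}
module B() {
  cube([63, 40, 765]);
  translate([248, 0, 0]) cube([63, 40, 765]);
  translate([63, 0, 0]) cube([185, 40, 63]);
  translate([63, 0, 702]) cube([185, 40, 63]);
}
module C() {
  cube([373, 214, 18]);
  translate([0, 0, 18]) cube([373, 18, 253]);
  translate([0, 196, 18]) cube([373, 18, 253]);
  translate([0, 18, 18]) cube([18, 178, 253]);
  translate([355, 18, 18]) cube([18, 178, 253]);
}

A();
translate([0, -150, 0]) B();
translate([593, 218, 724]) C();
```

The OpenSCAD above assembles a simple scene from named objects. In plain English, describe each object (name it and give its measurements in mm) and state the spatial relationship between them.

A is a table: top 1559 mm (x) × 650 mm (y), 26 mm thick, upper face at z = 724 mm, on four 82×82 mm square legs, each inset 57 mm from the nearest pair of top edges, running from z = 0 to the bottom of the top.

B is a rectangular picture frame lying in the x–z plane (depth along y). The opening is 185 mm wide (x) by 639 mm tall (z), surrounded by a border 63 mm wide on all four sides. The frame is 40 mm deep and is made of two full-height vertical stiles with two horizontal rails fitted between them.

C is an open storage box with external size 373×214×271 mm and wall thickness 18 mm (the base is also 18 mm thick). The base covers the whole footprint; the four walls stand on the base, with the y-facing walls full-width and the x-facing walls fitting between their inner faces.

The picture frame is on the floor beside the table on its −y side. The open box is on top of the table, centred.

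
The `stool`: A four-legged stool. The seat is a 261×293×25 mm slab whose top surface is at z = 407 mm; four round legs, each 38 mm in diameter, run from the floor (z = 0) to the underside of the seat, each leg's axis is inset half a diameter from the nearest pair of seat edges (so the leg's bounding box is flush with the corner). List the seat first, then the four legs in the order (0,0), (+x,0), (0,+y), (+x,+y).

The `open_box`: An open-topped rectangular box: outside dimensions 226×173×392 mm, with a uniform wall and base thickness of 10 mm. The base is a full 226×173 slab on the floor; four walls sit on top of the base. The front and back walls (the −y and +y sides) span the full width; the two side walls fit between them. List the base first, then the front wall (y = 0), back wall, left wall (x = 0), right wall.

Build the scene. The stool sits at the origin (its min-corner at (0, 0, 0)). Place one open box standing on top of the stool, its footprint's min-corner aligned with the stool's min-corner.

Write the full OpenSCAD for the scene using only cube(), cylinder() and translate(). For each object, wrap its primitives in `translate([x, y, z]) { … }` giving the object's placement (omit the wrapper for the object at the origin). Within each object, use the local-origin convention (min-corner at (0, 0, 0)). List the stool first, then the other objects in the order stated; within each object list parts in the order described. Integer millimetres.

translate([0, 0, 382]) cube([261, 293, 25]);
translate([19, 19, 0]) cylinder(h = 382, r = 19);
translate([242, 19, 0]) cylinder(h = 382, r = 19);
translate([19, 274, 0]) cylinder(h = 382, r = 19);
translate([242, 274, 0]) cylinder(h = 382, r = 19);
translate([0, 0, 407]) {
  cube([226, 173, 10]);
  translate([0, 0, 10]) cube([226, 10, 382]);
  translate([0, 163, 10]) cube([226, 10, 382]);
  translate([0, 10, 10]) cube([10, 153, 382]);
  translate([216, 10, 10]) cube([10, 153, 382]);
}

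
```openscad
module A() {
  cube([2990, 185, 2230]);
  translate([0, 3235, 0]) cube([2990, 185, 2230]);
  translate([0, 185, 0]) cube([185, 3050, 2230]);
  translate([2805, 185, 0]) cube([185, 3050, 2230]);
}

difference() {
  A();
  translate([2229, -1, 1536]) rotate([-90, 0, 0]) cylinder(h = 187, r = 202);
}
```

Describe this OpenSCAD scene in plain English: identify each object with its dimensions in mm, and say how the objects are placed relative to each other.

A is the wall frame of a small rectangular building: four walls, each 2230 mm tall and 185 mm thick, enclosing a footprint 2990 mm (x) by 3420 mm (y) outside-to-outside, with no floor or roof. The front and back walls (the −y and +y sides) span the full width; the two side walls fit between them.

The house frame has a circular hole of radius 202 mm through its front wall, centred at (x = 2229, z = 1536).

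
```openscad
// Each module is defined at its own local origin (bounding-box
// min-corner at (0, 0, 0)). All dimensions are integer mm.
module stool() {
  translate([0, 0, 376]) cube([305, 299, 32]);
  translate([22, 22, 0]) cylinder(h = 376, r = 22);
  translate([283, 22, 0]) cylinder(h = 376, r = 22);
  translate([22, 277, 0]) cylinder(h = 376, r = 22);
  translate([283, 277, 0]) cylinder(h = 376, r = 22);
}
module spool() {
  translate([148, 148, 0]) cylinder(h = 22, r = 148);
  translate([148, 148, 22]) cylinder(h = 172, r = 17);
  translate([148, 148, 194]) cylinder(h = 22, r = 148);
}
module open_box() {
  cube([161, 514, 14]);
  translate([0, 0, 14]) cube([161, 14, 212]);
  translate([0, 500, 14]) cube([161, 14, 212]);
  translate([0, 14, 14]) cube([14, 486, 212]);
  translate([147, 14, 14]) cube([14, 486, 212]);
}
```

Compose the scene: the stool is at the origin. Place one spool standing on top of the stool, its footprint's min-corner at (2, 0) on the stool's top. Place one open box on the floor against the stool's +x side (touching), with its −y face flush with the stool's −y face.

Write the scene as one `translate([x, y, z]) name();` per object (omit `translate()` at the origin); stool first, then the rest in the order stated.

stool();
translate([2, 0, 408]) spool();
translate([305, 0, 0]) open_box();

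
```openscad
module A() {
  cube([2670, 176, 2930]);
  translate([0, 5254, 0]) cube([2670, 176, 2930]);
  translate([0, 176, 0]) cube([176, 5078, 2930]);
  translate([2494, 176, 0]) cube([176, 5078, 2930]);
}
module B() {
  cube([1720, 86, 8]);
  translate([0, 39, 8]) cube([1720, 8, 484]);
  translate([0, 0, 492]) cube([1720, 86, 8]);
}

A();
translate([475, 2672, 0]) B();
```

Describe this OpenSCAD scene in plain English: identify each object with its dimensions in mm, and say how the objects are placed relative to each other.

A is a box-shaped house frame (walls only): outside footprint 2670×5430 mm, wall height 2930 mm, wall thickness 176 mm. The two y-facing walls run the full x-width; the two x-facing walls fit between the inner faces of the y-facing walls.

B is an I-beam lying along x, 1720 mm long. Overall section height 500 mm. Two flanges 86 mm wide (y) and 8 mm thick, one on the floor and one at the top; a web 8 mm thick runs between them, centred on the flange width.

The I-beam sits inside the house frame, centred.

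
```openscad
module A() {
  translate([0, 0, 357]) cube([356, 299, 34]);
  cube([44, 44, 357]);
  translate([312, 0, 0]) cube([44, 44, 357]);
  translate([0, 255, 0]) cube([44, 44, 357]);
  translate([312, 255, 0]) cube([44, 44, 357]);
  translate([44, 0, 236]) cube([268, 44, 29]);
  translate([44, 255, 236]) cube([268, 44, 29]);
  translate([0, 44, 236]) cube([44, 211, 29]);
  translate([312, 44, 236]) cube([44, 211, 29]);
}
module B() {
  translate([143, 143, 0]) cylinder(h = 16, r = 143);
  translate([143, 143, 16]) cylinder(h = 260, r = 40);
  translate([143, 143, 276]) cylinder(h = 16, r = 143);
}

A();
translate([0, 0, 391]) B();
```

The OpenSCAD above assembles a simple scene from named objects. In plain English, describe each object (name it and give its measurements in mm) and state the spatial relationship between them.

A is a four-legged stool. The seat is a 356×299×34 mm slab whose top surface is at z = 391 mm; four square legs, each 44×44 mm in cross-section, run from the floor (z = 0) to the underside of the seat, each flush with a corner of the seat. Four stretchers, 44 mm wide and 29 mm tall, connect adjacent legs with their undersides at z = 236 mm, each running between the inner faces of the legs it joins and aligned with the legs' outer faces on the other axis.

B is a spool: two coaxial disc flanges of radius 143 mm and thickness 16 mm, joined by a core cylinder of radius 40 mm and height 260 mm. The lower flange rests on z = 0 and the three cylinders share a vertical axis.

The spool is on top of the stool.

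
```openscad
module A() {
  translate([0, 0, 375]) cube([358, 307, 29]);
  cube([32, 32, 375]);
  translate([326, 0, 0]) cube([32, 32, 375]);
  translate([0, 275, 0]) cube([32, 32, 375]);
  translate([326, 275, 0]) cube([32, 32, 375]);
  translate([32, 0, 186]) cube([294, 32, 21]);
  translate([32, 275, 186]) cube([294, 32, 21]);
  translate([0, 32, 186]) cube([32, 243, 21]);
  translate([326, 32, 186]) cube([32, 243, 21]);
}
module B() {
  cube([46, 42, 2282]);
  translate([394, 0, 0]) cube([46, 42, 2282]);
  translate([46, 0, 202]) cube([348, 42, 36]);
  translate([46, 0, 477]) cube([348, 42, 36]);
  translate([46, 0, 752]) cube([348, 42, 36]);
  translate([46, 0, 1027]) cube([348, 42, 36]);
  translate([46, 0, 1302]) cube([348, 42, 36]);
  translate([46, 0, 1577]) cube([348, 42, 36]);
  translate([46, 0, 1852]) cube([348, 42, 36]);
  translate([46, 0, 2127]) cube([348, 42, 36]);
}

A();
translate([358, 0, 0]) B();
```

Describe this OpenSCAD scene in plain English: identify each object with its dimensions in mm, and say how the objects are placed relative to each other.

A is a four-legged stool. The seat is 358×307 mm, 29 mm thick, top at z = 404 mm. It stands on four square legs, each 32×32 mm in cross-section, from z = 0 to the seat underside, each flush with a corner of the seat. Four stretchers, 32 mm wide and 21 mm tall, connect adjacent legs with their undersides at z = 186 mm, each running between the inner faces of the legs it joins and aligned with the legs' outer faces on the other axis.

B is a straight ladder. Two 46×42 mm vertical rails, 2282 mm tall, stand 440 mm apart (outside-to-outside) with their front faces coplanar on the −y side. 8 rungs, each 42 mm deep and 36 mm tall, span between the inner faces of the rails, front faces flush with the rails. The lowest rung's underside is at z = 202 mm and rungs are spaced 275 mm apart (underside to underside).

The ladder is against the stool's +x side, with their −y faces flush.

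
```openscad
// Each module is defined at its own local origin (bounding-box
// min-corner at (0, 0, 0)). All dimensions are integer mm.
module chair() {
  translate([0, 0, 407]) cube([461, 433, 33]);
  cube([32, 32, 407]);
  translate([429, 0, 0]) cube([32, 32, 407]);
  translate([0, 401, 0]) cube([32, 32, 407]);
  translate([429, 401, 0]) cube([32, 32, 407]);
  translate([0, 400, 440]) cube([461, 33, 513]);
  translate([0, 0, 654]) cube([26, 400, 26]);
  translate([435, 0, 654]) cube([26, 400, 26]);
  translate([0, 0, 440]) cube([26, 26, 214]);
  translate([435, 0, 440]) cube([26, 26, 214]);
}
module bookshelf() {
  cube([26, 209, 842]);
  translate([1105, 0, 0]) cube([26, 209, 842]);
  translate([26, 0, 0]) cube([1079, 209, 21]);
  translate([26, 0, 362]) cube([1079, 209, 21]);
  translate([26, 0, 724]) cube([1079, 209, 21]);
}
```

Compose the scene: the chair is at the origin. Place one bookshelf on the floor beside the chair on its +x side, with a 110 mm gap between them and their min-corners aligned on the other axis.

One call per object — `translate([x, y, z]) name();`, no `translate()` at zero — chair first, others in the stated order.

chair();
translate([571, 0, 0]) bookshelf();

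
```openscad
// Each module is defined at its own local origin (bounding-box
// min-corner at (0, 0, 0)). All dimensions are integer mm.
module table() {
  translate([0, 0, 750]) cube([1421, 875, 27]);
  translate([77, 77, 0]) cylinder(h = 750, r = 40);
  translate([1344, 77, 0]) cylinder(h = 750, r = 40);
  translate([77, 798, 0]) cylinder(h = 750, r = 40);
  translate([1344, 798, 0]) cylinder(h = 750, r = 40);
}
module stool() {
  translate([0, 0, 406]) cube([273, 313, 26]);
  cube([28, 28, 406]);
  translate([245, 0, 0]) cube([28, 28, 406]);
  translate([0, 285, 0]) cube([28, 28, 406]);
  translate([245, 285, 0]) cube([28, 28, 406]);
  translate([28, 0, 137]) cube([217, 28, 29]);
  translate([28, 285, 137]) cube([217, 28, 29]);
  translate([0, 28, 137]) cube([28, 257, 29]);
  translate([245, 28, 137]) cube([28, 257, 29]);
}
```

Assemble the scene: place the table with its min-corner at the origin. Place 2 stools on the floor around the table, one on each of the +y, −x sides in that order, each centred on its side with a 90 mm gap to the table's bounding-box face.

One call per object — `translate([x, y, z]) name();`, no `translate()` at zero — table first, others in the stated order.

table();
translate([574, 965, 0]) stool();
translate([-363, 281, 0]) stool();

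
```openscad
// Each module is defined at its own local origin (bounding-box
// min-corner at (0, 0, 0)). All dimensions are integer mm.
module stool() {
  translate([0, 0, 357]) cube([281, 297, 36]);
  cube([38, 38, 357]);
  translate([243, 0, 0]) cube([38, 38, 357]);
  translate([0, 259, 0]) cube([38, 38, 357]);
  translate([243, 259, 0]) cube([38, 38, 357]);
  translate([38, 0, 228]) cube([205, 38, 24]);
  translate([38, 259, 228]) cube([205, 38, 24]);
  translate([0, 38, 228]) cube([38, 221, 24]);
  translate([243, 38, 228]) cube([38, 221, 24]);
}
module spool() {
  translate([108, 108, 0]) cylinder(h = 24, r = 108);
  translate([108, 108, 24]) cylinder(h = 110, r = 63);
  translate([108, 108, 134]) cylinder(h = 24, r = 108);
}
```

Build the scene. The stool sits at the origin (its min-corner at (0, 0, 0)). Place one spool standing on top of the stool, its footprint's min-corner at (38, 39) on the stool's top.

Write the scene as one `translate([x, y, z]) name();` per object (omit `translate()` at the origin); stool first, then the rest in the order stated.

stool();
translate([38, 39, 393]) spool();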